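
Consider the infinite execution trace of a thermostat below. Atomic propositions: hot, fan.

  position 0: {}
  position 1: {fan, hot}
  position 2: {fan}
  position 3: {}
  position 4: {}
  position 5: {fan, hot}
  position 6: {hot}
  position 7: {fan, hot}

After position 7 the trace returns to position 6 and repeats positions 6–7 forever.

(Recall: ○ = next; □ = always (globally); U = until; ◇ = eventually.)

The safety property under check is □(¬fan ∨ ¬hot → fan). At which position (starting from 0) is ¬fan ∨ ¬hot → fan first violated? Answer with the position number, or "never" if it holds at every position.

0

At position 0 the labels are {}, so ¬fan ∨ ¬hot → fan is false there. This is the first violation.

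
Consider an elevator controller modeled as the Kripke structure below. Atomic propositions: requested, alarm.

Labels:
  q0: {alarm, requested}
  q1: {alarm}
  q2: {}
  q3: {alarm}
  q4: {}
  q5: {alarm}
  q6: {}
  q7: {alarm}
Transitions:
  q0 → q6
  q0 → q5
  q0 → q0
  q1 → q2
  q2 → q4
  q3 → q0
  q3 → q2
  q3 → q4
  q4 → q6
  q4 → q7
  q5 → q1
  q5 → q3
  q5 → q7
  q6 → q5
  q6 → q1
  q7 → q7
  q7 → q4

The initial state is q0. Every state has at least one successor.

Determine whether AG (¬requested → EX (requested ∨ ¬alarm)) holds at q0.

Violated

States satisfying ¬requested → EX (requested ∨ ¬alarm): {q0, q1, q2, q3, q4, q7}.
States satisfying AG (¬requested → EX (requested ∨ ¬alarm)): ∅.
q5 is reachable from q0 and violates ¬requested → EX (requested ∨ ¬alarm), so AG fails at q0.
q0 ∉ Sat(AG (¬requested → EX (requested ∨ ¬alarm))).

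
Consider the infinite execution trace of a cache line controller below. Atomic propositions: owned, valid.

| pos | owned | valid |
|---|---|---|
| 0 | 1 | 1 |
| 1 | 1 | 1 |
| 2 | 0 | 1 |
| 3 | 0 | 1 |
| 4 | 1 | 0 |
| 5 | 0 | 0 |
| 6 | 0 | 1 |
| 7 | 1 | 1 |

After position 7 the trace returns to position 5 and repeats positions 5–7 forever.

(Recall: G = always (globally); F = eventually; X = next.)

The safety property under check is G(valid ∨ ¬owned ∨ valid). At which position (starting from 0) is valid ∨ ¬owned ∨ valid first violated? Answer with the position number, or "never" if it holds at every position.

4

Check valid ∨ ¬owned ∨ valid at each position in order: 0 ✓, 1 ✓, 2 ✓, 3 ✓.
At position 4 the labels are {owned}, so valid ∨ ¬owned ∨ valid is false there. This is the first violation.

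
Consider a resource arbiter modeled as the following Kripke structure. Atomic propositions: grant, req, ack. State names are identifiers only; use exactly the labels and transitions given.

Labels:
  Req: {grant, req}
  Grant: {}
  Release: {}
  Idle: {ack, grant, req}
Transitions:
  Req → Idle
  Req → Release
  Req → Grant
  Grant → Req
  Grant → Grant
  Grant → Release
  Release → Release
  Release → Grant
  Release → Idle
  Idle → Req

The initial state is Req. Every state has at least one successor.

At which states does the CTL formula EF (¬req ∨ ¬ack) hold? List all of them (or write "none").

{Req, Grant, Release, Idle}

States satisfying ¬req ∨ ¬ack: {Req, Grant, Release}.
States satisfying EF (¬req ∨ ¬ack): {Req, Grant, Release, Idle}.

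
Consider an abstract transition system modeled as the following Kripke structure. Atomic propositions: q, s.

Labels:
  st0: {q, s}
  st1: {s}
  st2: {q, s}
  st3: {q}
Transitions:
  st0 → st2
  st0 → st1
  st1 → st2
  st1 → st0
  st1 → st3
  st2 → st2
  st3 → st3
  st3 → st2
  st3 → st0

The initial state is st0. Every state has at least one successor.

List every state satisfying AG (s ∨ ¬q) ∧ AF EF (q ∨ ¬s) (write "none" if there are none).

States satisfying s ∨ ¬q: {st0, st1, st2}.
States satisfying AG (s ∨ ¬q): {st2}.
States satisfying EF (q ∨ ¬s): {st0, st1, st2, st3}.
States satisfying AF EF (q ∨ ¬s): {st0, st1, st2, st3}.
States satisfying AG (s ∨ ¬q) ∧ AF EF (q ∨ ¬s): {st2}.

{st2}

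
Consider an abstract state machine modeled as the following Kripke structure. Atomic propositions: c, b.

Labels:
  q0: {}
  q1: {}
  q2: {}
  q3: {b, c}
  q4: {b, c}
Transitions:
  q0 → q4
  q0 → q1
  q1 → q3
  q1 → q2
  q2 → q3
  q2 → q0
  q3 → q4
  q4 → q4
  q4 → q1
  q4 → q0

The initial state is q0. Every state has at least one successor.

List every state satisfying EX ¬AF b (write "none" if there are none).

States satisfying ¬AF b: {q0, q1, q2}.
States satisfying EX ¬AF b: {q0, q1, q2, q4}.

{q0, q1, q2, q4}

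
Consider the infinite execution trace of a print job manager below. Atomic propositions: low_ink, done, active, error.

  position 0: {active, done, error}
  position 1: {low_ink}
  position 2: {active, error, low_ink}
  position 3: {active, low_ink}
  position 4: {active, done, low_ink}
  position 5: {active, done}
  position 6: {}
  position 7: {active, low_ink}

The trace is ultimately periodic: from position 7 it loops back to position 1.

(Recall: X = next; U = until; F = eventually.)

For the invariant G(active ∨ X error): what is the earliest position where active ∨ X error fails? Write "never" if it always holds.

6

Check active ∨ X error at each position in order: 0 ✓, 1 ✓, 2 ✓, 3 ✓, 4 ✓, 5 ✓.
At position 6 the labels are {} and the next position 7 has {active, low_ink}, so active ∨ X error is false there. This is the first violation.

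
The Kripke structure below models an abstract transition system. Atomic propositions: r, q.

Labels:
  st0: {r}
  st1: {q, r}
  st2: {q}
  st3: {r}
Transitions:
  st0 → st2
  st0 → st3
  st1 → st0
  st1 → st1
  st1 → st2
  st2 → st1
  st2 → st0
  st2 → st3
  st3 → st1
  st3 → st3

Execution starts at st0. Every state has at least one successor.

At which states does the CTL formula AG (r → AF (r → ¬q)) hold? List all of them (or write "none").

none

States satisfying r → AF (r → ¬q): {st0, st2, st3}.
States satisfying AG (r → AF (r → ¬q)): ∅.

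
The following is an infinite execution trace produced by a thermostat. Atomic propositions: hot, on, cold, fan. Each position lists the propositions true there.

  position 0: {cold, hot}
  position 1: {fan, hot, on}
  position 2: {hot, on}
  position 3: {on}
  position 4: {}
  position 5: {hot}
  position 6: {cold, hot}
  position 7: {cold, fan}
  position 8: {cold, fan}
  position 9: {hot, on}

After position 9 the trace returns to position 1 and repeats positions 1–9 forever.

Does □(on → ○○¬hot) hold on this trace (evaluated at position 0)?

Does not hold

on → ○○¬hot must hold at every position from 0 onward. It fails at position 3, so □(on → ○○¬hot) is false.
Positions where on holds: 1, 2, 3, 9.
Check ○○¬hot at each: 1→ok, 2→ok, 3→fails, 9→fails.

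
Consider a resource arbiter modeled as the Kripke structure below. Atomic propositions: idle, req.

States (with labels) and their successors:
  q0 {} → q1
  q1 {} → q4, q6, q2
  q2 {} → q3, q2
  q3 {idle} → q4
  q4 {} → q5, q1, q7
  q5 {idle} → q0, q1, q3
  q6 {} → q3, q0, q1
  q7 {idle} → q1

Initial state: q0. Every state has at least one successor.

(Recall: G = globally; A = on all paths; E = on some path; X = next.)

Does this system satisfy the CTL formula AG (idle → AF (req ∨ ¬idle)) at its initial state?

States satisfying idle → AF (req ∨ ¬idle): {q0, q1, q2, q3, q4, q5, q6, q7}.
States satisfying AG (idle → AF (req ∨ ¬idle)): {q0, q1, q2, q3, q4, q5, q6, q7}.
Every state reachable from q0 satisfies idle → AF (req ∨ ¬idle).
q0 ∈ Sat(AG (idle → AF (req ∨ ¬idle))).

Yes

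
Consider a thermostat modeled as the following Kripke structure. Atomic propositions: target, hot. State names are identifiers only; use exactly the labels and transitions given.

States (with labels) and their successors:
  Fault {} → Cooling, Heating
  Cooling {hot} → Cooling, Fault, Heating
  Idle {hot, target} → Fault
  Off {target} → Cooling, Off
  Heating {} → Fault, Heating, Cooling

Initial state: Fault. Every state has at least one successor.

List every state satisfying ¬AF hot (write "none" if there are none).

States satisfying hot: {Cooling, Idle}.
States satisfying AF hot: {Cooling, Idle}.
States satisfying ¬AF hot: {Fault, Off, Heating}.

{Fault, Off, Heating}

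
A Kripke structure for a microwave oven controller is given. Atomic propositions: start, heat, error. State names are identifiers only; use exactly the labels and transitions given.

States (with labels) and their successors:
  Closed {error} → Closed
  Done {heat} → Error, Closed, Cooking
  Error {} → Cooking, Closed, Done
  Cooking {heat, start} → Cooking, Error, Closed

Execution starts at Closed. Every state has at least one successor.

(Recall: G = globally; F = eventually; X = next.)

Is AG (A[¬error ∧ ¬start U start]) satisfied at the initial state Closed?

Does not hold

States satisfying A[¬error ∧ ¬start U start]: {Cooking}.
States satisfying AG (A[¬error ∧ ¬start U start]): ∅.
Closed is reachable from Closed and violates A[¬error ∧ ¬start U start], so AG fails at Closed.
Closed ∉ Sat(AG (A[¬error ∧ ¬start U start])).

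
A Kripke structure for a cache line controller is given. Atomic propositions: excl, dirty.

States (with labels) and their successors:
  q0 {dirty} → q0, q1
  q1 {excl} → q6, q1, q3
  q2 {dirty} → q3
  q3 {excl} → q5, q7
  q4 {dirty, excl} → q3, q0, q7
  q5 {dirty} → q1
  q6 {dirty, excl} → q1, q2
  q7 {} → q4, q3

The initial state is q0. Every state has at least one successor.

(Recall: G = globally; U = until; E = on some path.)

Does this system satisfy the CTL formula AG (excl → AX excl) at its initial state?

No

States satisfying excl → AX excl: {q0, q1, q2, q5, q7}.
States satisfying AG (excl → AX excl): ∅.
q3 is reachable from q0 and violates excl → AX excl, so AG fails at q0.
q0 ∉ Sat(AG (excl → AX excl)).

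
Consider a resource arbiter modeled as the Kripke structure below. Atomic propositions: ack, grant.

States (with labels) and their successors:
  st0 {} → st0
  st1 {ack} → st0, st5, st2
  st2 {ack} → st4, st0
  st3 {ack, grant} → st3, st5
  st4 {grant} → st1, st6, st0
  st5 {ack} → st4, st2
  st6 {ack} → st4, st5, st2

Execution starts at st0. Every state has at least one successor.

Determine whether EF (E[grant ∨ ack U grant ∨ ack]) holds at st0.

States satisfying E[grant ∨ ack U grant ∨ ack]: {st1, st2, st3, st4, st5, st6}.
States satisfying EF (E[grant ∨ ack U grant ∨ ack]): {st1, st2, st3, st4, st5, st6}.
No suitable path/successor from st0 witnesses the formula.
st0 ∉ Sat(EF (E[grant ∨ ack U grant ∨ ack])).

Does not hold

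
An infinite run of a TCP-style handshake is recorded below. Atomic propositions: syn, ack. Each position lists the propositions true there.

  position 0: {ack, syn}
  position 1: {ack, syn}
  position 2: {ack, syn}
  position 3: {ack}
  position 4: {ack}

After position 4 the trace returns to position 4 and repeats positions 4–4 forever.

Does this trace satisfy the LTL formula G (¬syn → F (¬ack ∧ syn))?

No

¬syn → F (¬ack ∧ syn) must hold at every position from 0 onward. It fails at position 3, so G (¬syn → F (¬ack ∧ syn)) is false.
Positions where ¬syn holds: 3, 4.
Check F (¬ack ∧ syn) at each: 3→fails, 4→fails.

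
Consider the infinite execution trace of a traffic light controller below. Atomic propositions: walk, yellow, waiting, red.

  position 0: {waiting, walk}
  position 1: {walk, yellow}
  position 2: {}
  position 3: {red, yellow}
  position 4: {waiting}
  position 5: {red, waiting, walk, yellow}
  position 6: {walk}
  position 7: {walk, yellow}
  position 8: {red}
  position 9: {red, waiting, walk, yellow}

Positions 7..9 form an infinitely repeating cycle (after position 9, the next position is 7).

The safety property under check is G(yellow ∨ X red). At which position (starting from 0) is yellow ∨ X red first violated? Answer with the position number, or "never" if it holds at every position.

At position 0 the labels are {waiting, walk} and the next position 1 has {walk, yellow}, so yellow ∨ X red is false there. This is the first violation.

0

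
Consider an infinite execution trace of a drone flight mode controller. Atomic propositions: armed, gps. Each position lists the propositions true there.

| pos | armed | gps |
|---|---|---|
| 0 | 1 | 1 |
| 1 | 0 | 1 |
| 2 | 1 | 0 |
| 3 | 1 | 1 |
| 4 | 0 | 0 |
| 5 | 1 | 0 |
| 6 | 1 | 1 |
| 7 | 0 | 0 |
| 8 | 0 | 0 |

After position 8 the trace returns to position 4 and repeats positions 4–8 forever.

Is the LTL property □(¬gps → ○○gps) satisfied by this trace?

Does not hold

¬gps → ○○gps must hold at every position from 0 onward. It fails at position 2, so □(¬gps → ○○gps) is false.
Positions where ¬gps holds: 2, 4, 5, 7, 8.
Check ○○gps at each: 2→fails, 4→ok, 5→fails, 7→fails, 8→fails.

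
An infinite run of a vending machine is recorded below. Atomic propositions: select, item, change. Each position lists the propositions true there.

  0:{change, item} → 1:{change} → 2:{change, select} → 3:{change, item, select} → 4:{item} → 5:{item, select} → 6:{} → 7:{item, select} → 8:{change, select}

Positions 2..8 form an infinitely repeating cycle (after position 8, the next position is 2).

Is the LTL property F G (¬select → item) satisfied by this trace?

No

G (¬select → item) is false at every position 0..8, so it never becomes true and F G (¬select → item) fails.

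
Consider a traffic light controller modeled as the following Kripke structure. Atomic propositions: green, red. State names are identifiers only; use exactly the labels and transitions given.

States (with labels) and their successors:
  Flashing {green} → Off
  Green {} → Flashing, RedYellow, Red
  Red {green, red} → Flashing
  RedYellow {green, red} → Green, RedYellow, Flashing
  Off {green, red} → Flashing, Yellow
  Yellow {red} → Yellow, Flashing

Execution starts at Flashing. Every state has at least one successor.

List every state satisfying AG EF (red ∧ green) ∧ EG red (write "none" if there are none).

{RedYellow, Off, Yellow}

States satisfying EF (red ∧ green): {Flashing, Green, Red, RedYellow, Off, Yellow}.
States satisfying AG EF (red ∧ green): {Flashing, Green, Red, RedYellow, Off, Yellow}.
States satisfying red: {Red, RedYellow, Off, Yellow}.
States satisfying EG red: {RedYellow, Off, Yellow}.
States satisfying AG EF (red ∧ green) ∧ EG red: {RedYellow, Off, Yellow}.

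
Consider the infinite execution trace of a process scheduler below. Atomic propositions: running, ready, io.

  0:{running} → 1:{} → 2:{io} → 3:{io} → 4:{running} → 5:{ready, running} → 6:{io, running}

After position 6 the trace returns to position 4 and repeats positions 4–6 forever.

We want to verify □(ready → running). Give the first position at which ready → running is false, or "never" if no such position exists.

ready → running holds at every position 0..6, and those are all the positions the trace ever visits, so the invariant □(ready → running) is never violated.

never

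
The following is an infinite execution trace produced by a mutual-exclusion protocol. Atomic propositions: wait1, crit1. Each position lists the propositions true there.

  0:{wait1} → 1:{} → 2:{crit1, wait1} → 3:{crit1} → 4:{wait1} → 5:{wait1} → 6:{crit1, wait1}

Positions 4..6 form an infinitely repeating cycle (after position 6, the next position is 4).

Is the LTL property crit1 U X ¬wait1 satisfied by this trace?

Walking from position 0: X ¬wait1 first holds at position 0, and crit1 holds at every earlier position along the way, so crit1 U X ¬wait1 holds.

Satisfied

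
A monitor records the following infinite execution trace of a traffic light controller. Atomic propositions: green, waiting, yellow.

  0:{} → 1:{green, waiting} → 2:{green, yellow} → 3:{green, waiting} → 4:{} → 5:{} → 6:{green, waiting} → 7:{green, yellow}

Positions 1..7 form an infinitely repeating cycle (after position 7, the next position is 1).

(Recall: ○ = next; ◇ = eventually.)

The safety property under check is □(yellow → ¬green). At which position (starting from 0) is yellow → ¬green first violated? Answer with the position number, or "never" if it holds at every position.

Check yellow → ¬green at each position in order: 0 ✓, 1 ✓.
At position 2 the labels are {green, yellow}, so yellow → ¬green is false there. This is the first violation.

2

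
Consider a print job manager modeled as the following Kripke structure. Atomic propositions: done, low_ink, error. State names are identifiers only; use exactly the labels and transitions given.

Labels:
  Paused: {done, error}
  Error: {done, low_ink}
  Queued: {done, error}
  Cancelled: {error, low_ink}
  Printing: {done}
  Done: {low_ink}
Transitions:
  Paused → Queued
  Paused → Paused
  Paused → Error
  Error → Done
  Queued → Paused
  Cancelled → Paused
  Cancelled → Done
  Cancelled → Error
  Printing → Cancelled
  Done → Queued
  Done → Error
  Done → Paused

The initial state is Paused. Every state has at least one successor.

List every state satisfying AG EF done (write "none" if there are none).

{Paused, Error, Queued, Cancelled, Printing, Done}

States satisfying EF done: {Paused, Error, Queued, Cancelled, Printing, Done}.
States satisfying AG EF done: {Paused, Error, Queued, Cancelled, Printing, Done}.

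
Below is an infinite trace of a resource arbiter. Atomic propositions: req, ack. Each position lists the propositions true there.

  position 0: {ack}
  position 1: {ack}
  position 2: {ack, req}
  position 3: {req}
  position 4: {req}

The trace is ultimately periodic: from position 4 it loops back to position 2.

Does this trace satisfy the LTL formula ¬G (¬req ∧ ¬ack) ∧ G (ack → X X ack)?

ack → X X ack must hold at every position from 0 onward. It fails at position 1, so G (ack → X X ack) is false.
Positions where ack holds: 0, 1, 2.
Check X X ack at each: 0→ok, 1→fails, 2→fails.
At position 0: ¬G (¬req ∧ ¬ack) is true; G (ack → X X ack) is false; so ¬G (¬req ∧ ¬ack) ∧ G (ack → X X ack) is false.

Violated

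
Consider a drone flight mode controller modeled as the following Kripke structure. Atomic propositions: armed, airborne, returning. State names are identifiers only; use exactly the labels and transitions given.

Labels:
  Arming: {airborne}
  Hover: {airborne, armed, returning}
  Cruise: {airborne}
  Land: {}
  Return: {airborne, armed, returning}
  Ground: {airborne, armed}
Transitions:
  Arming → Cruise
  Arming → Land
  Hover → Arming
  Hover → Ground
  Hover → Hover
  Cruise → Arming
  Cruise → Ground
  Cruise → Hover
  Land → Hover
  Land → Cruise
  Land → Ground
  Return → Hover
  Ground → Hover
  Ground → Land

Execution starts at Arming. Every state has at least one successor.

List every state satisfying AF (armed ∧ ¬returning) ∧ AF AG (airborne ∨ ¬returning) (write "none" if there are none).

{Ground}

States satisfying armed ∧ ¬returning: {Ground}.
States satisfying AF (armed ∧ ¬returning): {Ground}.
States satisfying AG (airborne ∨ ¬returning): {Arming, Hover, Cruise, Land, Return, Ground}.
States satisfying AF AG (airborne ∨ ¬returning): {Arming, Hover, Cruise, Land, Return, Ground}.
States satisfying AF (armed ∧ ¬returning) ∧ AF AG (airborne ∨ ¬returning): {Ground}.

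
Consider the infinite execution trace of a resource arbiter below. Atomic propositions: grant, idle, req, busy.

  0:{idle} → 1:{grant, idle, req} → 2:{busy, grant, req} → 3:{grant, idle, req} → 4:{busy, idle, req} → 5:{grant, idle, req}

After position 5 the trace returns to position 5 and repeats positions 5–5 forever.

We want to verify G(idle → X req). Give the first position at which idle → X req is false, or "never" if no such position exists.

never

idle → X req holds at every position 0..5, and those are all the positions the trace ever visits, so the invariant G(idle → X req) is never violated.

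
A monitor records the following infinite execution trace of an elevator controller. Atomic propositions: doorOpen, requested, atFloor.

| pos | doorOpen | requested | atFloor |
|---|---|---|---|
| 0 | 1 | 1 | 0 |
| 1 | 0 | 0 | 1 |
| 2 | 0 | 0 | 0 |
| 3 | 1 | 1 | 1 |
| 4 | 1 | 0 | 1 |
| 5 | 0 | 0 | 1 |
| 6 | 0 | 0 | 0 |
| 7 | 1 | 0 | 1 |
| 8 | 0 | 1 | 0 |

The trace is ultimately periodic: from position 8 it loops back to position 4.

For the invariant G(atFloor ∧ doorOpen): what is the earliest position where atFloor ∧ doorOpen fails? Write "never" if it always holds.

0

At position 0 the labels are {doorOpen, requested}, so atFloor ∧ doorOpen is false there. This is the first violation.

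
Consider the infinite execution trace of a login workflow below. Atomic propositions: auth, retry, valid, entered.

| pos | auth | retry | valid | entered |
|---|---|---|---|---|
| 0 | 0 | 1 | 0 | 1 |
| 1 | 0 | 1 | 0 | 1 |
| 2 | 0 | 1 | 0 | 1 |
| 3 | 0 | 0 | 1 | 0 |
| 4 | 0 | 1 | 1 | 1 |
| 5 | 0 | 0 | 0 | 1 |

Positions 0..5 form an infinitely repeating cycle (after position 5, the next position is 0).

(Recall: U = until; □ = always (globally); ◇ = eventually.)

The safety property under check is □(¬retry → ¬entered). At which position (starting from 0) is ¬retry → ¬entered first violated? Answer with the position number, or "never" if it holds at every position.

5

Check ¬retry → ¬entered at each position in order: 0 ✓, 1 ✓, 2 ✓, 3 ✓, 4 ✓.
At position 5 the labels are {entered}, so ¬retry → ¬entered is false there. This is the first violation.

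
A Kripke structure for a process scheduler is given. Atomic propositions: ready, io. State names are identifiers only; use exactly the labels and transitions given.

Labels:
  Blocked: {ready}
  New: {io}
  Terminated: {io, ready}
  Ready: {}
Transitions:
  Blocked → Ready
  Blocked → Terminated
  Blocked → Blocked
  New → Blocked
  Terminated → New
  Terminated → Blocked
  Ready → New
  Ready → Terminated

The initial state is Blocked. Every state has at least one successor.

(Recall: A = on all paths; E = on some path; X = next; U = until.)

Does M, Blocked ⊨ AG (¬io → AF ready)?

Yes

States satisfying ¬io → AF ready: {Blocked, New, Terminated, Ready}.
States satisfying AG (¬io → AF ready): {Blocked, New, Terminated, Ready}.
Every state reachable from Blocked satisfies ¬io → AF ready.
Blocked ∈ Sat(AG (¬io → AF ready)).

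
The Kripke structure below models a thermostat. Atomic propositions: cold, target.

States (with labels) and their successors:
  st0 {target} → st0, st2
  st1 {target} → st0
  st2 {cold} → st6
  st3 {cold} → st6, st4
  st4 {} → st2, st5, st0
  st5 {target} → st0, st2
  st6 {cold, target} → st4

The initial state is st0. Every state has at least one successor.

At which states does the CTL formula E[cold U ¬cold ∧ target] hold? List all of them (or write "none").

{st0, st1, st5}

States satisfying cold: {st2, st3, st6}.
States satisfying ¬cold ∧ target: {st0, st1, st5}.
States satisfying E[cold U ¬cold ∧ target]: {st0, st1, st5}.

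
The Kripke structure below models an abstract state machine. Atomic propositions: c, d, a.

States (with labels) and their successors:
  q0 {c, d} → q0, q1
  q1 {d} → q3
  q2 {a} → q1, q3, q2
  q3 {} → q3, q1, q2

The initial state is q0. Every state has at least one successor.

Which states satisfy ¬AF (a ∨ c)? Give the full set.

States satisfying a ∨ c: {q0, q2}.
States satisfying AF (a ∨ c): {q0, q2}.
States satisfying ¬AF (a ∨ c): {q1, q3}.

{q1, q3}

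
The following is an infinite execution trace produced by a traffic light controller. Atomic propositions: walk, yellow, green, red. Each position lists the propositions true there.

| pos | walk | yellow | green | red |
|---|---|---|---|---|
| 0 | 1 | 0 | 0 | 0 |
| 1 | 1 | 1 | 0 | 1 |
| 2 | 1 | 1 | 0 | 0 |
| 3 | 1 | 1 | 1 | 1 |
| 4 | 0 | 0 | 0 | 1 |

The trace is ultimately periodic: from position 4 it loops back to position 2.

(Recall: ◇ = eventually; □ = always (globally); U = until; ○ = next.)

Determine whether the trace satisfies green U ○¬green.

Walking from position 0: ○¬green first holds at position 0, and green holds at every earlier position along the way, so green U ○¬green holds.

Holds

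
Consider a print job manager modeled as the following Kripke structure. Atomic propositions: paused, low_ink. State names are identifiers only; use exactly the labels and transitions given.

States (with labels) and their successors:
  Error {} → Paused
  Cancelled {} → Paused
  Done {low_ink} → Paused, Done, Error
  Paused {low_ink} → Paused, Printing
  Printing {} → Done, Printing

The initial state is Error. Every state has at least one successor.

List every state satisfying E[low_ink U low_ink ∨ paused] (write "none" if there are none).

States satisfying low_ink: {Done, Paused}.
States satisfying low_ink ∨ paused: {Done, Paused}.
States satisfying E[low_ink U low_ink ∨ paused]: {Done, Paused}.

{Done, Paused}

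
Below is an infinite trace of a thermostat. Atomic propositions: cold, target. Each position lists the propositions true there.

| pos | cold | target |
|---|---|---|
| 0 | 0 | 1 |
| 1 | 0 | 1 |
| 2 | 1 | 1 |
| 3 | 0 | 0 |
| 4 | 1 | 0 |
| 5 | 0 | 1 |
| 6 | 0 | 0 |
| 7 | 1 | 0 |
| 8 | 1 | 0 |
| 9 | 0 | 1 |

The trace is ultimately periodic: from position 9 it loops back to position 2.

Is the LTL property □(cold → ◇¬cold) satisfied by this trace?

cold → ◇¬cold holds at every position 0..9, and those are all positions ever visited, so □(cold → ◇¬cold) holds.
Positions where cold holds: 2, 4, 7, 8.
Check ◇¬cold at each: 2→ok, 4→ok, 7→ok, 8→ok.

Yes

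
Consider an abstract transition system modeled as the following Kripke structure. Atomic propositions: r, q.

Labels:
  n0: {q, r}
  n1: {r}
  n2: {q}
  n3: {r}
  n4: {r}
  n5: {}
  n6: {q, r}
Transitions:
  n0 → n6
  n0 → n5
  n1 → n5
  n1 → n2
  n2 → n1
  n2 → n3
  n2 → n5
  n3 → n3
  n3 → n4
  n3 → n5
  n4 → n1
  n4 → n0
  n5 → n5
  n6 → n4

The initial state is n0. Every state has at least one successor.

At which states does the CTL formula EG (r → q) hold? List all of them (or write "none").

{n0, n2, n5}

States satisfying r → q: {n0, n2, n5, n6}.
States satisfying EG (r → q): {n0, n2, n5}.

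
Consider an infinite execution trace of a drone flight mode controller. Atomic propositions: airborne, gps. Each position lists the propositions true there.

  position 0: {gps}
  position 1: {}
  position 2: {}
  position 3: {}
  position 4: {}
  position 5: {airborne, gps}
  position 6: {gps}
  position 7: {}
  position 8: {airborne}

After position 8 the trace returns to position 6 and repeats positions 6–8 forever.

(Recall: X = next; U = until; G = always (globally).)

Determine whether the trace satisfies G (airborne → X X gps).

No

airborne → X X gps must hold at every position from 0 onward. It fails at position 5, so G (airborne → X X gps) is false.
Positions where airborne holds: 5, 8.
Check X X gps at each: 5→fails, 8→fails.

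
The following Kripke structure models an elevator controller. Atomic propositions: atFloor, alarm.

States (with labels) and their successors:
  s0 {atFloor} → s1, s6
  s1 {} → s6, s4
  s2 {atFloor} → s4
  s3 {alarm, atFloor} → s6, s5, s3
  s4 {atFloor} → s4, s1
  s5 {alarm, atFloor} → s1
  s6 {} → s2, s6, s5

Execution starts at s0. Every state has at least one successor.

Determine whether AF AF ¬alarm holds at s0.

Holds

States satisfying AF ¬alarm: {s0, s1, s2, s4, s5, s6}.
States satisfying AF AF ¬alarm: {s0, s1, s2, s4, s5, s6}.
s0 ∈ Sat(AF AF ¬alarm).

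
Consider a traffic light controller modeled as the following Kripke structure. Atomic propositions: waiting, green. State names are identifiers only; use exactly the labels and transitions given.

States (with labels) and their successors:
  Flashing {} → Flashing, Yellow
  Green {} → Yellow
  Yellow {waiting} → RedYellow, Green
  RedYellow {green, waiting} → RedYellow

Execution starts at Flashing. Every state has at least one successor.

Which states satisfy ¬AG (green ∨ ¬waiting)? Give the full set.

{Flashing, Green, Yellow}

States satisfying green ∨ ¬waiting: {Flashing, Green, RedYellow}.
States satisfying AG (green ∨ ¬waiting): {RedYellow}.
States satisfying ¬AG (green ∨ ¬waiting): {Flashing, Green, Yellow}.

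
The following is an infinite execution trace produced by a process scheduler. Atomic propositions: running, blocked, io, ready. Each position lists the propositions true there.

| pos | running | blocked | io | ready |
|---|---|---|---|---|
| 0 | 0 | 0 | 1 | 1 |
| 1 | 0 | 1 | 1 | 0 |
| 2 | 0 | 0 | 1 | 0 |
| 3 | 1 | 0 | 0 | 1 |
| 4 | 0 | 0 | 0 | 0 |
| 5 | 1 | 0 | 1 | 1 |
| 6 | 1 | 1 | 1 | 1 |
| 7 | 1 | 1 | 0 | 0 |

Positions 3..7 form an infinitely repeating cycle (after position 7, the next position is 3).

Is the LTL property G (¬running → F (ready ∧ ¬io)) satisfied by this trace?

¬running → F (ready ∧ ¬io) holds at every position 0..7, and those are all positions ever visited, so G (¬running → F (ready ∧ ¬io)) holds.
Positions where ¬running holds: 0, 1, 2, 4.
Check F (ready ∧ ¬io) at each: 0→ok, 1→ok, 2→ok, 4→ok.

Satisfied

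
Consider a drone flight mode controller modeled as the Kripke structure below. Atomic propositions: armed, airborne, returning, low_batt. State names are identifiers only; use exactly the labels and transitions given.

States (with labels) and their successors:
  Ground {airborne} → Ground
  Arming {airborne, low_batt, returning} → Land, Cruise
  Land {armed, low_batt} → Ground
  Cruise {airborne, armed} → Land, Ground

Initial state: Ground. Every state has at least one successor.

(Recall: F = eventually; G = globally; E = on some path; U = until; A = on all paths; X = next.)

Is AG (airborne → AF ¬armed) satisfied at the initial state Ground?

Holds

States satisfying airborne → AF ¬armed: {Ground, Arming, Land, Cruise}.
States satisfying AG (airborne → AF ¬armed): {Ground, Arming, Land, Cruise}.
Every state reachable from Ground satisfies airborne → AF ¬armed.
Ground ∈ Sat(AG (airborne → AF ¬armed)).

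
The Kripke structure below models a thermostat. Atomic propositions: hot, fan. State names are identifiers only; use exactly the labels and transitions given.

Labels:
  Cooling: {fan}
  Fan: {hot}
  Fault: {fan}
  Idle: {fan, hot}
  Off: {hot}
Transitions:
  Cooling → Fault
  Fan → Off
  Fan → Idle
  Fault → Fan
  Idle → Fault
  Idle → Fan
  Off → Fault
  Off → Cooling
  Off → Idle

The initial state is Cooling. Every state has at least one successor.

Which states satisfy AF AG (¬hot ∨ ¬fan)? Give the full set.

States satisfying AG (¬hot ∨ ¬fan): ∅.
States satisfying AF AG (¬hot ∨ ¬fan): ∅.

none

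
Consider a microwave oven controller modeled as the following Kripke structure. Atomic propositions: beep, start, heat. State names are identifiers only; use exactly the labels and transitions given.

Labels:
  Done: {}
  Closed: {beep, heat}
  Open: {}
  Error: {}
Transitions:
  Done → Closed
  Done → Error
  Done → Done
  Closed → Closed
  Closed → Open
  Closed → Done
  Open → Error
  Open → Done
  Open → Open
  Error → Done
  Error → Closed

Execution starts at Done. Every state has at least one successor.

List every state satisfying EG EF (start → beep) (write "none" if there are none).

{Done, Closed, Open, Error}

States satisfying EF (start → beep): {Done, Closed, Open, Error}.
States satisfying EG EF (start → beep): {Done, Closed, Open, Error}.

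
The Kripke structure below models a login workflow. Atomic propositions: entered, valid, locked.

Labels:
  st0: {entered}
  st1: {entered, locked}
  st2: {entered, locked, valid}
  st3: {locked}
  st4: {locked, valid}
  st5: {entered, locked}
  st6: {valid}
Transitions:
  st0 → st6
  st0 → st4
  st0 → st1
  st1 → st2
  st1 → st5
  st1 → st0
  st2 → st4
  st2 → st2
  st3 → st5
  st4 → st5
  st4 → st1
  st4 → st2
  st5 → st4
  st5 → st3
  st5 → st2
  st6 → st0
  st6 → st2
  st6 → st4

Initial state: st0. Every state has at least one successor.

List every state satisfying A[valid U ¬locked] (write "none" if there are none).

{st0, st6}

States satisfying valid: {st2, st4, st6}.
States satisfying ¬locked: {st0, st6}.
States satisfying A[valid U ¬locked]: {st0, st6}.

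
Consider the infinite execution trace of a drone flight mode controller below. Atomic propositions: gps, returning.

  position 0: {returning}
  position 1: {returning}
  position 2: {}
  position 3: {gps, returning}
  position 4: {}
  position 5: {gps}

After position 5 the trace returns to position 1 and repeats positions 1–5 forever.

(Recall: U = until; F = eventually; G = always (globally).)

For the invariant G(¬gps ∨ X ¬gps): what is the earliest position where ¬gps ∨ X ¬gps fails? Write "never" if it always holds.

¬gps ∨ X ¬gps holds at every position 0..5, and those are all the positions the trace ever visits, so the invariant G(¬gps ∨ X ¬gps) is never violated.

never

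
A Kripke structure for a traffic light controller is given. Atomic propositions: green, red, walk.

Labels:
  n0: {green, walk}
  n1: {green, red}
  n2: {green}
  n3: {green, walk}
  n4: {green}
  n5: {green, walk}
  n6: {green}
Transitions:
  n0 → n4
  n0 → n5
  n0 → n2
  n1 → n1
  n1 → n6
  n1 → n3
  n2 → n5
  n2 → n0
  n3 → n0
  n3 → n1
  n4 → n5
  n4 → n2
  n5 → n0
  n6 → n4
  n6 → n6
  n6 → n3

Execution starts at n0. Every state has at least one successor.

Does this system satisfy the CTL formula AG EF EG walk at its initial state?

States satisfying EF EG walk: {n0, n1, n2, n3, n4, n5, n6}.
States satisfying AG EF EG walk: {n0, n1, n2, n3, n4, n5, n6}.
Every state reachable from n0 satisfies EF EG walk.
n0 ∈ Sat(AG EF EG walk).

Satisfied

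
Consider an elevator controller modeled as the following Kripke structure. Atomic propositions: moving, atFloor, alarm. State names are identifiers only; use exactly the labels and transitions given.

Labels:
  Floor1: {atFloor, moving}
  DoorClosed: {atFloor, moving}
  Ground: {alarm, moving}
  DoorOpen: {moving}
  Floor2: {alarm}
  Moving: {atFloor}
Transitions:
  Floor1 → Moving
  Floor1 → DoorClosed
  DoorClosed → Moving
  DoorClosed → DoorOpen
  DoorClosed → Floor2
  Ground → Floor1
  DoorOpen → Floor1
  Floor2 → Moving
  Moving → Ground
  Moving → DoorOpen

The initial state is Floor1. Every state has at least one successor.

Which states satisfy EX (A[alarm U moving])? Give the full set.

States satisfying A[alarm U moving]: {Floor1, DoorClosed, Ground, DoorOpen}.
States satisfying EX (A[alarm U moving]): {Floor1, DoorClosed, Ground, DoorOpen, Moving}.

{Floor1, DoorClosed, Ground, DoorOpen, Moving}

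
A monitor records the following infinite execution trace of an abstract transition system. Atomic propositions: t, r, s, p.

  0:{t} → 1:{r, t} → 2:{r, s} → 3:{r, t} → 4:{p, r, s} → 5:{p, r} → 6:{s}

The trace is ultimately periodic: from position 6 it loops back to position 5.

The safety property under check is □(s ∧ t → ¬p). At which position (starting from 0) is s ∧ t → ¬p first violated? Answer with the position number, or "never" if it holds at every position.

s ∧ t → ¬p holds at every position 0..6, and those are all the positions the trace ever visits, so the invariant □(s ∧ t → ¬p) is never violated.

never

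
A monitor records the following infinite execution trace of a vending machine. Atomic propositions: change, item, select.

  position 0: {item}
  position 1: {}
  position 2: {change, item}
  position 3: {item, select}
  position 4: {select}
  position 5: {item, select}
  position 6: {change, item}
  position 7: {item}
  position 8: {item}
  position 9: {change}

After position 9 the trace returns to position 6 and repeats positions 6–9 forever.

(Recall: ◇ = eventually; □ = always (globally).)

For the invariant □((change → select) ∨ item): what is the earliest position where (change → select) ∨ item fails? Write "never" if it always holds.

9

Check (change → select) ∨ item at each position in order: 0 ✓, 1 ✓, 2 ✓, 3 ✓, 4 ✓, 5 ✓, 6 ✓, 7 ✓, 8 ✓.
At position 9 the labels are {change}, so (change → select) ∨ item is false there. This is the first violation.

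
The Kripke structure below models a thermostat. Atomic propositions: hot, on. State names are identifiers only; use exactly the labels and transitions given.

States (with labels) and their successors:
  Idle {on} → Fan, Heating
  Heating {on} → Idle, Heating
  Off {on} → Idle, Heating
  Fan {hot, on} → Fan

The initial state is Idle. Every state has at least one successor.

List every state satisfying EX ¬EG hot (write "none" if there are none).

{Idle, Heating, Off}

States satisfying ¬EG hot: {Idle, Heating, Off}.
States satisfying EX ¬EG hot: {Idle, Heating, Off}.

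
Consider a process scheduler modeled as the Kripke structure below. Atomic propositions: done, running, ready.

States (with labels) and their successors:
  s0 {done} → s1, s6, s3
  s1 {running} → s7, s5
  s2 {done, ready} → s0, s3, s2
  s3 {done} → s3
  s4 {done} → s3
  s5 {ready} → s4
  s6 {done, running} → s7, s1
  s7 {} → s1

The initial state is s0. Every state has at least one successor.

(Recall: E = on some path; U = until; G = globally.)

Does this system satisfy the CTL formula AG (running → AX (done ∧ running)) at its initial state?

States satisfying running → AX (done ∧ running): {s0, s2, s3, s4, s5, s7}.
States satisfying AG (running → AX (done ∧ running)): {s3, s4, s5}.
s1 is reachable from s0 and violates running → AX (done ∧ running), so AG fails at s0.
s0 ∉ Sat(AG (running → AX (done ∧ running))).

Does not hold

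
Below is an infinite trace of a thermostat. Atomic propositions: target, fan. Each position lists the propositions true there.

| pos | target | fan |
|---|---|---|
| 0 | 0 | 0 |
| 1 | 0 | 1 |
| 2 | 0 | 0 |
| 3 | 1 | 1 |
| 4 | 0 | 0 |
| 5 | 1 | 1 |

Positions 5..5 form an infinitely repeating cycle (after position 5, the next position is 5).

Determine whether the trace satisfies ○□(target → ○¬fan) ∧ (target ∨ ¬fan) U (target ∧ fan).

The position after 0 is 1; □(target → ○¬fan) is false there.
Walking from position 0: at position 1, target ∧ fan has not yet held and target ∨ ¬fan fails, so (target ∨ ¬fan) U (target ∧ fan) is false.
At position 0: ○□(target → ○¬fan) is false; (target ∨ ¬fan) U (target ∧ fan) is false; so ○□(target → ○¬fan) ∧ (target ∨ ¬fan) U (target ∧ fan) is false.

No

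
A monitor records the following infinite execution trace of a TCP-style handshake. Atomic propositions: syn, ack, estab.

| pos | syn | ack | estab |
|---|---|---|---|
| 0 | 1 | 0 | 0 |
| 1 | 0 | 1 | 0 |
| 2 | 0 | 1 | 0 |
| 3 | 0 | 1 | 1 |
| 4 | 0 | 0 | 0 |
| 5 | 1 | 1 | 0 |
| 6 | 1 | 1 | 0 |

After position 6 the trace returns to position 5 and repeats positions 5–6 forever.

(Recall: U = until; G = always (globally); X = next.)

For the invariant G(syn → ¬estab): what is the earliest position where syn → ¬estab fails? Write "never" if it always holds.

syn → ¬estab holds at every position 0..6, and those are all the positions the trace ever visits, so the invariant G(syn → ¬estab) is never violated.

never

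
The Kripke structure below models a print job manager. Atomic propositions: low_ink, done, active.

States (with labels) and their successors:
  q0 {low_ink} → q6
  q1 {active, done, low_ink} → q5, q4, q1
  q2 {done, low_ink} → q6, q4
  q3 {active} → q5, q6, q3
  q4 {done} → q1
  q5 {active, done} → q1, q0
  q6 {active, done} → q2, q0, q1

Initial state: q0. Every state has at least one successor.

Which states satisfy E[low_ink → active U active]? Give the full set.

{q1, q3, q4, q5, q6}

States satisfying low_ink → active: {q1, q3, q4, q5, q6}.
States satisfying active: {q1, q3, q5, q6}.
States satisfying E[low_ink → active U active]: {q1, q3, q4, q5, q6}.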